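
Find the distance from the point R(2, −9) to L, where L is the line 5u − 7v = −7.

The normal to the line is n = (5, −7) with |n| = √74.
|n·R − (-7)| = |73 − (-7)| = 80, so the distance is 80/√74 = 40√74/37.

40√74/37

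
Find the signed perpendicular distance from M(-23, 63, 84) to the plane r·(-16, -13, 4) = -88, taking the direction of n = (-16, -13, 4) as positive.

n·M − (-88) = -27.
|n| = 21, so the signed distance is -27/21 = -9/7.

-9/7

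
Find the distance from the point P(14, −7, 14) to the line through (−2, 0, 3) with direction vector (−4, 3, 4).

√385

Direction vector d = (−4, 3, 4).
AP = (16, −7, 11), and AP × d = (−61, −108, 20).
|AP × d|² = 15785 and |d|² = 41, so the distance is √(15785/41) = √385.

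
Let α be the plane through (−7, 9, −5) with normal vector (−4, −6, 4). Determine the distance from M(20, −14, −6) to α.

The plane has equation n·(r − (−7, 9, −5)) = 0, i.e. n·r = -46.
d = |(-4)·20 + (-6)·(-14) + 4·(-6) − (-46)| / √(16 + 36 + 16) = |26| / (2√17) = 13/√17.

13/√17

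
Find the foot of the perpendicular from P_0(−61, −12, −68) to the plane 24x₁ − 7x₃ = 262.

The perpendicular from P_0 has direction n = (24, 0, −7): r = (−61, −12, −68) + t(24, 0, −7).
Substitute into the plane: n·(P_0 + tn) = 262 gives -988 + 625t = 262, so t = 2.
Foot = (−61, −12, −68) + 2·(24, 0, −7) = (−13, −12, −82).

(-13, -12, -82)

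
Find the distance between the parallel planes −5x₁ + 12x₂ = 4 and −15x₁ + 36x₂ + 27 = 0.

Divide the second equation by 3 to match normals: −5x₁ + 12x₂ = -9.
Both planes have normal n = (−5, 12, 0), |n| = 13. Any point on the first plane is at distance |(-9) − 4|/|n| = 13/13 = 1 from the second.

1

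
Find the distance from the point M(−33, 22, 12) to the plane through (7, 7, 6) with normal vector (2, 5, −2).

The plane has equation n·(r − (7, 7, 6)) = 0, i.e. n·r = 37.
Then n·(−33, 22, 12) − 37 = −17.
|n| = √(4 + 25 + 4) = √33, so the distance is |-17|/√33 = 17/√33.

17/√33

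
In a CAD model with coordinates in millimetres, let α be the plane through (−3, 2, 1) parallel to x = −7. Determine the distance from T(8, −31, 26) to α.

11

Parallel planes share the normal n = (1, 0, 0); since (−3, 2, 1) lies on the plane, its equation is x = -3.
d = |1·8 − (-3)| / √(1 + 0 + 0) = |11| / 1 = 11.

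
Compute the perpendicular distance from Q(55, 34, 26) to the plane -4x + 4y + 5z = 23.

23/√57

n = (-4, 4, 5); n·P − 23 = 23; |n| = √57; distance = 23/√57 = 23√57/57.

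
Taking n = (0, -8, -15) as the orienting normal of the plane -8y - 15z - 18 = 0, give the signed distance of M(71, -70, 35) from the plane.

1

n·M − 18 = 17.
|n| = 17, so the signed distance is 17/17 = 1.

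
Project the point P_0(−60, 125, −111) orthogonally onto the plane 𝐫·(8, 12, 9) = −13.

(-1036/17, 2101/17, -1905/17)

n = (8, 12, 9), |n|² = 289, and n·P_0 − (-13) = 34.
t = 34/289 = 2/17, so the foot is P_0 − t·n = (−60, 125, −111) − (2/17)·(8, 12, 9) = (−1036/17, 2101/17, −1905/17).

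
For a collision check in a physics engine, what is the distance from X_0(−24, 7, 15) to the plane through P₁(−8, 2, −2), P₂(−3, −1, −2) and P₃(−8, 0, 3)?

P₁P₂ = (5, −3, 0) and P₁P₃ = (0, −2, 5), so a normal is n = P₁P₂ × P₁P₃ = (−15, −25, −10).
Then n·(−24, 7, 15) − 90 = −55.
|n| = √(225 + 625 + 100) = 5√38, so the distance is |-55|/(5√38) = 11√38/38.

11√38/38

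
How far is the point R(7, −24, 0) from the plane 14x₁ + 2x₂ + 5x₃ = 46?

n = (14, 2, 5); n·P − 46 = 4; |n| = 15; distance = 4/15.

4/15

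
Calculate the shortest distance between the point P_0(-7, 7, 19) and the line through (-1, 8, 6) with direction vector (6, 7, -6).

√85

Direction vector d = (6, 7, -6).
AP = (-6, -1, 13); AP·d = -121, |AP|² = 206, |d|² = 121.
distance² = |AP|² − (AP·d)²/|d|² = 206 − 14641/121 = 85, so the distance is √85.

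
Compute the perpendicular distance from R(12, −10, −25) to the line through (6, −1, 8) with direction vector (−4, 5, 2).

3√89

Direction vector d = (−4, 5, 2).
AP = (6, −9, −33); AP·d = -135, |AP|² = 1206, |d|² = 45.
distance² = |AP|² − (AP·d)²/|d|² = 1206 − 18225/45 = 801, so the distance is 3√89.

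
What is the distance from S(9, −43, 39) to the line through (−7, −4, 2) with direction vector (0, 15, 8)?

√2857

Direction vector d = (0, 15, 8).
AP = (16, −39, 37); AP·d = -289, |AP|² = 3146, |d|² = 289.
distance² = |AP|² − (AP·d)²/|d|² = 3146 − 83521/289 = 2857, so the distance is √2857.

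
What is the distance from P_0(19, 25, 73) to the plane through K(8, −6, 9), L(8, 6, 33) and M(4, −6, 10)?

19/9

KL = (0, 12, 24) and KM = (−4, 0, 1), so a normal is n = KL × KM = (12, −96, 48).
d = |12·19 + (-96)·25 + 48·73 − 1104| / √(144 + 9216 + 2304) = |228| / 108 = 19/9.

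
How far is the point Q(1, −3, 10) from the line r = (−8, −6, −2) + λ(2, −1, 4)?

3√5

Direction vector d = (2, −1, 4).
AP = (9, 3, 12); AP·d = 63, |AP|² = 234, |d|² = 21.
distance² = |AP|² − (AP·d)²/|d|² = 234 − 3969/21 = 45, so the distance is 3√5.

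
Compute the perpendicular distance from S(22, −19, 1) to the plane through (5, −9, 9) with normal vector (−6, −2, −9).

The plane has equation n·(r − (5, −9, 9)) = 0, i.e. n·r = -93.
Then n·(22, −19, 1) − (−93) = −10.
|n| = √(36 + 4 + 81) = 11, so the distance is |-10|/11 = 10/11.

10/11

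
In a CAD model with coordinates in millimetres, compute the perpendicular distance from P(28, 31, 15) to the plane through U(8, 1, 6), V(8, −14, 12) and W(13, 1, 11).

5/(3√6)

UV = (0, −15, 6) and UW = (5, 0, 5), so a normal is n = UV × UW = (−75, 30, 75).
d = |(-75)·28 + 30·31 + 75·15 − (-120)| / √(5625 + 900 + 5625) = |75| / (45√6) = 5/(3√6).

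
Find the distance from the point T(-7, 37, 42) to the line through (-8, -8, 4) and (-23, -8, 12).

A direction vector is d = (-15, 0, 8).
AP = (1, 45, 38), and AP × d = (360, -578, 675).
|AP × d|² = 919309 and |d|² = 289, so the distance is √(919309/289) = √3181.

√3181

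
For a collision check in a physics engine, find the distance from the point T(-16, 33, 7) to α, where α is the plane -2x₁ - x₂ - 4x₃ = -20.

9/√21

n = (-2, -1, -4); n·P − (-20) = -9; |n| = √21; distance = 9/√21.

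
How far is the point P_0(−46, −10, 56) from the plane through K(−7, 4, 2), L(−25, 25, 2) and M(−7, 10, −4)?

KL = (−18, 21, 0) and KM = (0, 6, −6), so a normal is n = KL × KM = (−126, −108, −108).
Then n·(−46, −10, 56) − 234 = 594.
|n| = √(15876 + 11664 + 11664) = 198, so the distance is |594|/198 = 3.

3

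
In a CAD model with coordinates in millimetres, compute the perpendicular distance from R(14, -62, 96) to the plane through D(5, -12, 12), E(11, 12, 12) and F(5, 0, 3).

DE = (6, 24, 0) and DF = (0, 12, -9), so a normal is n = DE × DF = (-216, 54, 72).
n = (-216, 54, 72); n·P − (-864) = 1404; |n| = 234; distance = 1404/234 = 6.

6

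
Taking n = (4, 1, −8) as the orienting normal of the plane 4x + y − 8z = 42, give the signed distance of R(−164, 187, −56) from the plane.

-7

n·R − 42 = -63.
|n| = 9, so the signed distance is -63/9 = -7.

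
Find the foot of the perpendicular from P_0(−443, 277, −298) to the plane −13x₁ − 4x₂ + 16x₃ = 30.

(-1342/3, 827/3, -878/3)

The perpendicular from P_0 has direction n = (−13, −4, 16): r = (−443, 277, −298) + μ(−13, −4, 16).
Substitute into the plane: n·(P_0 + μn) = 30 gives -117 + 441μ = 30, so μ = 1/3.
Foot = (−443, 277, −298) + (1/3)·(−13, −4, 16) = (−1342/3, 827/3, −878/3).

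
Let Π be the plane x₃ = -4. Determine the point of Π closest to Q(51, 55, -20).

The perpendicular from Q has direction n = (0, 0, 1): r = (51, 55, -20) + t(0, 0, 1).
Substitute into the plane: n·(Q + tn) = -4 gives -20 + 1t = -4, so t = 16.
Foot = (51, 55, -20) + 16·(0, 0, 1) = (51, 55, -4).

(51, 55, -4)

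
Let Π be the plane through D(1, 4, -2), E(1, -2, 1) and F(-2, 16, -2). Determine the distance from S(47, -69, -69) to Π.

DE = (0, -6, 3) and DF = (-3, 12, 0), so a normal is n = DE × DF = (-36, -9, -18).
Then n·(47, -69, -69) - (-36) = 207.
|n| = √(1296 + 81 + 324) = 9√21, so the distance is |207|/(9√21) = 23√21/21.

23/√21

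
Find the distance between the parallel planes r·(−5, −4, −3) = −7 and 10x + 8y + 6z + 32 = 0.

23√2/10

Divide the second equation by -2 to match normals: −5x − 4y − 3z = 16.
Both planes have normal n = (−5, −4, −3), |n| = 5√2. Any point on the first plane is at distance |16 − (-7)|/|n| = 23/(5√2) from the second.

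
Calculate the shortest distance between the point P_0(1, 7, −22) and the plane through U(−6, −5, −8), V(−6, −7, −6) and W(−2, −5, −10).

UV = (0, −2, 2) and UW = (4, 0, −2), so a normal is n = UV × UW = (4, 8, 8).
n = (4, 8, 8); n·P − (-128) = 12; |n| = 12; distance = 12/12 = 1.

1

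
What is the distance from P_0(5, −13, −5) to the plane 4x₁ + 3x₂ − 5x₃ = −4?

√2

Normal vector n = (4, 3, −5), and n·(5, −13, −5) − (−4) = 10.
|n| = √(16 + 9 + 25) = 5√2, so the distance is |10|/(5√2) = √2.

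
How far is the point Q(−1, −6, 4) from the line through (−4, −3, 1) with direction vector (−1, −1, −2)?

√21

Direction vector d = (−1, −1, −2).
AP = (3, −3, 3), and AP × d = (9, 3, −6).
|AP × d|² = 126 and |d|² = 6, so the distance is √(126/6) = √21.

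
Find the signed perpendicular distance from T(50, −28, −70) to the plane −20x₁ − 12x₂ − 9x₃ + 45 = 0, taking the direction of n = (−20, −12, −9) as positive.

n·T − (-45) = 11.
|n| = 25, so the signed distance is 11/25.

11/25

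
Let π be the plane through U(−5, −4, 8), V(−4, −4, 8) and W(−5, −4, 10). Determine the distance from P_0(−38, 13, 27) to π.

UV = (1, 0, 0) and UW = (0, 0, 2), so a normal is n = UV × UW = (0, −2, 0).
Then n·(−38, 13, 27) − 8 = −34.
|n| = √(0 + 4 + 0) = 2, so the distance is |-34|/2 = 17.

17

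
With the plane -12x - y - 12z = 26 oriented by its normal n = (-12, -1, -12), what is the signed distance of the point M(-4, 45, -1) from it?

-11/17

n·M − 26 = -11.
|n| = 17, so the signed distance is -11/17.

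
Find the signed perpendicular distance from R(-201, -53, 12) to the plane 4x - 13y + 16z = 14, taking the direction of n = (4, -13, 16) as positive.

n·R − 14 = 63.
|n| = 21, so the signed distance is 63/21 = 3.

3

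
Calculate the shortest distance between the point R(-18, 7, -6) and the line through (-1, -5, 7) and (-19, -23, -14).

√481

A direction vector is d = (-18, -18, -21).
AP = (-17, 12, -13), and AP × d = (-486, -123, 522).
|AP × d|² = 523809 and |d|² = 1089, so the distance is √(523809/1089) = √481.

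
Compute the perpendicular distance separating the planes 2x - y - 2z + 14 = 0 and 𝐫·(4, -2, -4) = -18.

5/3

Divide the second equation by 2 to match normals: 2x - y - 2z = -9.
With common normal n = (2, -1, -2) (|n| = 3), the distance is |(-14) − (-9)|/|n| = 5/3.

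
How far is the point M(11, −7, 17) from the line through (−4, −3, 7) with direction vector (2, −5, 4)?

√161

Direction vector d = (2, −5, 4).
AP = (15, −4, 10), and AP × d = (34, −40, −67).
|AP × d|² = 7245 and |d|² = 45, so the distance is √(7245/45) = √161.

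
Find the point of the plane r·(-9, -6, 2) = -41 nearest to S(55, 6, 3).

The perpendicular from S has direction n = (-9, -6, 2): r = (55, 6, 3) + μ(-9, -6, 2).
Substitute into the plane: n·(S + μn) = -41 gives -525 + 121μ = -41, so μ = 4.
Foot = (55, 6, 3) + 4·(-9, -6, 2) = (19, -18, 11).

(19, -18, 11)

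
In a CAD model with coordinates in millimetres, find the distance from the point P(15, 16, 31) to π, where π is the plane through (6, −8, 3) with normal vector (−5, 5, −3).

9/√59

The plane has equation n·(r − (6, −8, 3)) = 0, i.e. n·r = -79.
Then n·(15, 16, 31) − (−79) = −9.
|n| = √(25 + 25 + 9) = √59, so the distance is |-9|/√59 = 9√59/59.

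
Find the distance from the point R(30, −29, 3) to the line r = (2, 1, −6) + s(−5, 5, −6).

Direction vector d = (−5, 5, −6).
AP = (28, −30, 9), and AP × d = (135, 123, −10).
|AP × d|² = 33454 and |d|² = 86, so the distance is √(33454/86) = √389.

√389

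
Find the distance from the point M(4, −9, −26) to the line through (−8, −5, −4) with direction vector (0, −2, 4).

18

Direction vector d = (0, −2, 4).
AP = (12, −4, −22), and AP × d = (−60, −48, −24).
|AP × d|² = 6480 and |d|² = 20, so the distance is √(6480/20) = √324 = 18.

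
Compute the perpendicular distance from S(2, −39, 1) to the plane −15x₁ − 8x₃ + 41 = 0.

Normal vector n = (−15, 0, −8), and n·(2, −39, 1) − (−41) = 3.
|n| = √(225 + 0 + 64) = 17, so the distance is |3|/17 = 3/17.

3/17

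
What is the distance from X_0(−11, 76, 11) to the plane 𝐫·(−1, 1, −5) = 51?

d = |(-1)·(-11) + 1·76 + (-5)·11 − 51| / √(1 + 1 + 25) = |-19| / (3√3) = 19/(3√3).

19/(3√3)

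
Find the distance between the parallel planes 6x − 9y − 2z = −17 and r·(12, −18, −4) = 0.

17/11

Divide the second equation by 2 to match normals: 6x − 9y − 2z = 0.
Both planes have normal n = (6, −9, −2), |n| = 11. Any point on the first plane is at distance |0 − (-17)|/|n| = 17/11 from the second.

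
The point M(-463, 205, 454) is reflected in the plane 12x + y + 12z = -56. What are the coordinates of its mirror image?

(-8087/17, 3467/17, 7502/17)

With n = (12, 1, 12), the signed offset is (n·M − (-56))/|n|² = 153/289 = 9/17.
M' = M − 2t·n = (-463, 205, 454) − (18/17)·(12, 1, 12) = (-8087/17, 3467/17, 7502/17).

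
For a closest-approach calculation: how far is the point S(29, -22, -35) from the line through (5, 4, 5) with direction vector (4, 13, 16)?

Direction vector d = (4, 13, 16).
AP = (24, -26, -40), and AP × d = (104, -544, 416).
|AP × d|² = 479808 and |d|² = 441, so the distance is √(479808/441) = √1088 = 8√17.

8√17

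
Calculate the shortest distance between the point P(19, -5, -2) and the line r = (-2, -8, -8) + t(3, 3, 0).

Direction vector d = (3, 3, 0).
AP = (21, 3, 6), and AP × d = (-18, 18, 54).
|AP × d|² = 3564 and |d|² = 18, so the distance is √(3564/18) = √198 = 3√22.

3√22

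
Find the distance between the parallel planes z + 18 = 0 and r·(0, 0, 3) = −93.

Divide the second equation by 3 to match normals: z = -31.
With common normal n = (0, 0, 1) (|n| = 1), the distance is |(-18) − (-31)|/|n| = 13/1 = 13.

13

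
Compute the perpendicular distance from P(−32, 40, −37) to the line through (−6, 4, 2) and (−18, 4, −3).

2√493

A direction vector is d = (−12, 0, −5).
AP = (−26, 36, −39); AP·d = 507, |AP|² = 3493, |d|² = 169.
distance² = |AP|² − (AP·d)²/|d|² = 3493 − 257049/169 = 1972, so the distance is 2√493.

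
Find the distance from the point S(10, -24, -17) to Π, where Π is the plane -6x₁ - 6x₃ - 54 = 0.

Normal vector n = (-6, 0, -6), and n·(10, -24, -17) - 54 = -12.
|n| = √(36 + 0 + 36) = 6√2, so the distance is |-12|/(6√2) = √2.

√2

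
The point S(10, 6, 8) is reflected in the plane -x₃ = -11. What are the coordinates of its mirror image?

With n = (0, 0, -1), the signed offset is (n·S − (-11))/|n|² = 3/1 = 3.
S' = S − 2t·n = (10, 6, 8) − 6·(0, 0, -1) = (10, 6, 14).

(10, 6, 14)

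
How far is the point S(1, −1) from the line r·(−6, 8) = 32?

The normal to the line is n = (−6, 8) with |n| = 10.
|n·S − 32| = |-14 − 32| = 46, so the distance is 46/10 = 23/5.

23/5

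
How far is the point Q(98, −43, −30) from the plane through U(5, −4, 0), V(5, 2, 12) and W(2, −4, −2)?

UV = (0, 6, 12) and UW = (−3, 0, −2), so a normal is n = UV × UW = (−12, −36, 18).
Then n·(98, −43, −30) − 84 = −252.
|n| = √(144 + 1296 + 324) = 42, so the distance is |-252|/42 = 6.

6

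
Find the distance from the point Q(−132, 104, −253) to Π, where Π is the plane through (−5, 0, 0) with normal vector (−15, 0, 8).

7

The plane has equation n·(r − (−5, 0, 0)) = 0, i.e. n·r = 75.
d = |(-15)·(-132) + 8·(-253) − 75| / √(225 + 0 + 64) = |-119| / 17 = 7.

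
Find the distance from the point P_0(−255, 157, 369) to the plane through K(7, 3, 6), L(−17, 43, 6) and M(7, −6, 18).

5

KL = (−24, 40, 0) and KM = (0, −9, 12), so a normal is n = KL × KM = (480, 288, 216).
Then n·(−255, 157, 369) − 5520 = −3000.
|n| = √(230400 + 82944 + 46656) = 600, so the distance is |-3000|/600 = 5.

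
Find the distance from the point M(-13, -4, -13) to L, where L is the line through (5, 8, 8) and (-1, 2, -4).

A direction vector is d = (-6, -6, -12).
AP = (-18, -12, -21), and AP × d = (18, -90, 36).
|AP × d|² = 9720 and |d|² = 216, so the distance is √(9720/216) = √45 = 3√5.

3√5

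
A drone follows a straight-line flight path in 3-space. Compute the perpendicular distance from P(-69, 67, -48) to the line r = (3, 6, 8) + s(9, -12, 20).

Direction vector d = (9, -12, 20).
AP = (-72, 61, -56); AP·d = -2500, |AP|² = 12041, |d|² = 625.
distance² = |AP|² − (AP·d)²/|d|² = 12041 − 6250000/625 = 2041, so the distance is √2041.

√2041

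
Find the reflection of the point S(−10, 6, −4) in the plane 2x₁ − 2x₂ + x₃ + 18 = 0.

(-2, -2, 0)

With n = (2, −2, 1), the signed offset is (n·S − (-18))/|n|² = -18/9 = -2.
S' = S − 2t·n = (−10, 6, −4) − (-4)·(2, −2, 1) = (−2, −2, 0).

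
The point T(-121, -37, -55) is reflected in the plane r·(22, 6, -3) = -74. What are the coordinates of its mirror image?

(99, 23, -85)

With n = (22, 6, -3), the signed offset is (n·T − (-74))/|n|² = -2645/529 = -5.
T' = T − 2t·n = (-121, -37, -55) − (-10)·(22, 6, -3) = (99, 23, -85).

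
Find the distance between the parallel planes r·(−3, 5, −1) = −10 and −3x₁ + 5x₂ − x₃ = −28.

With common normal n = (−3, 5, −1) (|n| = √35), the distance is |(-10) − (-28)|/|n| = 18/√35.

18/√35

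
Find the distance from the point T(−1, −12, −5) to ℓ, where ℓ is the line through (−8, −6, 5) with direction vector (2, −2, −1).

√41

Direction vector d = (2, −2, −1).
AP = (7, −6, −10), and AP × d = (−14, −13, −2).
|AP × d|² = 369 and |d|² = 9, so the distance is √(369/9) = √41.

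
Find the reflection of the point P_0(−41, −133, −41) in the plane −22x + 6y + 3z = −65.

(-855/23, -3083/23, -955/23)

n = (−22, 6, 3), |n|² = 529, n·P_0 − (-65) = 46, so t = 46/529 = 2/23.
Foot F = P_0 − (2/23)·n = (−899/23, −3071/23, −949/23); the reflection is 2F − P_0 = (−855/23, −3083/23, −955/23).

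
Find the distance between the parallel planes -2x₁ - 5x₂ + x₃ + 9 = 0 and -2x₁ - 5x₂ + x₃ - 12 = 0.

21/√30

With common normal n = (-2, -5, 1) (|n| = √30), the distance is |(-9) − 12|/|n| = 21/√30 = 7√30/10.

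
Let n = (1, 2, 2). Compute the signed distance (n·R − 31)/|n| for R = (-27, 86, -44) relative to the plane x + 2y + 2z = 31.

n·R − 31 = 26.
|n| = 3, so the signed distance is 26/3.

26/3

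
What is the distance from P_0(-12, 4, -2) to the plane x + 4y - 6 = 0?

Normal vector n = (1, 4, 0), and n·(-12, 4, -2) - 6 = -2.
|n| = √(1 + 16 + 0) = √17, so the distance is |-2|/√17 = 2√17/17.

2√17/17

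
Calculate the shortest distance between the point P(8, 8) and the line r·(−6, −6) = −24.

6√2

The normal to the line is n = (−6, −6) with |n| = 6√2.
|n·P − (-24)| = |-96 − (-24)| = 72, so the distance is 72/(6√2) = 6√2.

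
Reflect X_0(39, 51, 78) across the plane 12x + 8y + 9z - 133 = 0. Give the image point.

n = (12, 8, 9), |n|² = 289, n·X_0 − 133 = 1445, so t = 1445/289 = 5.
Foot F = X_0 − 5·n = (-21, 11, 33); the reflection is 2F − X_0 = (-81, -29, -12).

(-81, -29, -12)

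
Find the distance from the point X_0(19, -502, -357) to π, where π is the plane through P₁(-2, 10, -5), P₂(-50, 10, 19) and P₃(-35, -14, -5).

8

P₁P₂ = (-48, 0, 24) and P₁P₃ = (-33, -24, 0), so a normal is n = P₁P₂ × P₁P₃ = (576, -792, 1152).
Then n·(19, -502, -357) - (-14832) = 12096.
|n| = √(331776 + 627264 + 1327104) = 1512, so the distance is |12096|/1512 = 8.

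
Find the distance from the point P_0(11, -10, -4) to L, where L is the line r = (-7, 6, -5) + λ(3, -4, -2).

3√13

Direction vector d = (3, -4, -2).
AP = (18, -16, 1), and AP × d = (36, 39, -24).
|AP × d|² = 3393 and |d|² = 29, so the distance is √(3393/29) = √117 = 3√13.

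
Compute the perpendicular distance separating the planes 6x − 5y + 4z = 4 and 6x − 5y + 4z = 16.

With common normal n = (6, −5, 4) (|n| = √77), the distance is |4 − 16|/|n| = 12/√77.

12/√77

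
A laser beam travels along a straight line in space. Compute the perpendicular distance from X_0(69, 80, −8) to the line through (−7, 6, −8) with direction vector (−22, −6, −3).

2√697

Direction vector d = (−22, −6, −3).
AP = (76, 74, 0); AP·d = -2116, |AP|² = 11252, |d|² = 529.
distance² = |AP|² − (AP·d)²/|d|² = 11252 − 4477456/529 = 2788, so the distance is 2√697.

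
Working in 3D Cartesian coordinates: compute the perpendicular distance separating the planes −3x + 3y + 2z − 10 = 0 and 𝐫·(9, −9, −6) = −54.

4√22/11

Divide the second equation by -3 to match normals: −3x + 3y + 2z = 18.
Both planes have normal n = (−3, 3, 2), |n| = √22. Any point on the first plane is at distance |18 − 10|/|n| = 8/√22 from the second.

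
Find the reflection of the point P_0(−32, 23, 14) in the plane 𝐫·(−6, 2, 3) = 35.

With n = (−6, 2, 3), the signed offset is (n·P_0 − 35)/|n|² = 245/49 = 5.
P_0' = P_0 − 2t·n = (−32, 23, 14) − 10·(−6, 2, 3) = (28, 3, −16).

(28, 3, -16)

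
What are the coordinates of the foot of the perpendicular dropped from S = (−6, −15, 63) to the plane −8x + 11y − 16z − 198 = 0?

(-30, 18, 15)

n = (−8, 11, −16), |n|² = 441, and n·S − 198 = -1323.
t = -1323/441 = -3, so the foot is S − t·n = (−6, −15, 63) − (-3)·(−8, 11, −16) = (−30, 18, 15).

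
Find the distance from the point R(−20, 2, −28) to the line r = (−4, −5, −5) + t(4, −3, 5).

√34

Direction vector d = (4, −3, 5).
AP = (−16, 7, −23), and AP × d = (−34, −12, 20).
|AP × d|² = 1700 and |d|² = 50, so the distance is √(1700/50) = √34.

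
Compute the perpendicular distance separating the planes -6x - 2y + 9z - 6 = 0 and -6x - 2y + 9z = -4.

With common normal n = (-6, -2, 9) (|n| = 11), the distance is |6 − (-4)|/|n| = 10/11.

10/11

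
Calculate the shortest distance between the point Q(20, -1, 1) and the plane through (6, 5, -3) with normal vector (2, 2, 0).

4√2

The plane has equation n·(r − (6, 5, -3)) = 0, i.e. n·r = 22.
Then n·(20, -1, 1) - 22 = 16.
|n| = √(4 + 4 + 0) = 2√2, so the distance is |16|/(2√2) = 4√2.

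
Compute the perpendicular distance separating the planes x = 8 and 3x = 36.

4

Divide the second equation by 3 to match normals: x = 12.
With common normal n = (1, 0, 0) (|n| = 1), the distance is |8 − 12|/|n| = 4/1 = 4.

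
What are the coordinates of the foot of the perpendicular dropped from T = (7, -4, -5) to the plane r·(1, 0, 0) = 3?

(3, -4, -5)

n = (1, 0, 0), |n|² = 1, and n·T − 3 = 4.
t = 4/1 = 4, so the foot is T − t·n = (7, -4, -5) − 4·(1, 0, 0) = (3, -4, -5).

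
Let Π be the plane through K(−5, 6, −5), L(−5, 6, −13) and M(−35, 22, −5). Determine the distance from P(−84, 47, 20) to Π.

KL = (0, 0, −8) and KM = (−30, 16, 0), so a normal is n = KL × KM = (128, 240, 0).
n = (128, 240, 0); n·P − 800 = -272; |n| = 272; distance = 272/272 = 1.

1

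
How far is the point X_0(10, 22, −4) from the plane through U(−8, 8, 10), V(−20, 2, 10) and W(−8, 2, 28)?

UV = (−12, −6, 0) and UW = (0, −6, 18), so a normal is n = UV × UW = (−108, 216, 72).
Then n·(10, 22, −4) − 3312 = 72.
|n| = √(11664 + 46656 + 5184) = 252, so the distance is |72|/252 = 2/7.

2/7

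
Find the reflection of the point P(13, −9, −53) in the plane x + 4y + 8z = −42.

(23, 31, 27)

With n = (1, 4, 8), the signed offset is (n·P − (-42))/|n|² = -405/81 = -5.
P' = P − 2t·n = (13, −9, −53) − (-10)·(1, 4, 8) = (23, 31, 27).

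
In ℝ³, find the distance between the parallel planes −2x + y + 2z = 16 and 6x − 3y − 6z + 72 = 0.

8/3

Divide the second equation by -3 to match normals: −2x + y + 2z = 24.
Both planes have normal n = (−2, 1, 2), |n| = 3. Any point on the first plane is at distance |24 − 16|/|n| = 8/3 from the second.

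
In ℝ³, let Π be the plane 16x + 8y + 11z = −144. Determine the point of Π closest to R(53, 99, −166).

n = (16, 8, 11), |n|² = 441, and n·R − (-144) = -42.
t = -42/441 = -2/21, so the foot is R − t·n = (53, 99, −166) − (-2/21)·(16, 8, 11) = (1145/21, 2095/21, −3464/21).

(1145/21, 2095/21, -3464/21)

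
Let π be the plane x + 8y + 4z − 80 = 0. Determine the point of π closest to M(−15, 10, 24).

n = (1, 8, 4), |n|² = 81, and n·M − 80 = 81.
t = 81/81 = 1, so the foot is M − t·n = (−15, 10, 24) − 1·(1, 8, 4) = (−16, 2, 20).

(-16, 2, 20)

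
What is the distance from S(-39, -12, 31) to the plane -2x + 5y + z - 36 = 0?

13√30/30

d = |(-2)·(-39) + 5·(-12) + 1·31 − 36| / √(4 + 25 + 1) = |13| / √30 = 13/√30.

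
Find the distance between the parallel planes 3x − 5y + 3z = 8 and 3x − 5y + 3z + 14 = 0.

Both planes have normal n = (3, −5, 3), |n| = √43. Any point on the first plane is at distance |(-14) − 8|/|n| = 22/√43 from the second.

22/√43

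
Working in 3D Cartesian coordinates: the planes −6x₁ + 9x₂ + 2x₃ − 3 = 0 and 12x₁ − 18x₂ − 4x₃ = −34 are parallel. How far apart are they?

Divide the second equation by -2 to match normals: −6x₁ + 9x₂ + 2x₃ = 17.
Both planes have normal n = (−6, 9, 2), |n| = 11. Any point on the first plane is at distance |17 − 3|/|n| = 14/11 from the second.

14/11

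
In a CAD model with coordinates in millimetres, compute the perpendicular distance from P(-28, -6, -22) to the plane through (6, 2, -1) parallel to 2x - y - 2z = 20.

Parallel planes share the normal n = (2, -1, -2); since (6, 2, -1) lies on the plane, its equation is 2x - y - 2z = 12.
d = |2·(-28) + (-1)·(-6) + (-2)·(-22) − 12| / √(4 + 1 + 4) = |-18| / 3 = 6.

6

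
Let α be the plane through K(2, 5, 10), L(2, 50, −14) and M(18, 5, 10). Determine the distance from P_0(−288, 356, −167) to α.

KL = (0, 45, −24) and KM = (16, 0, 0), so a normal is n = KL × KM = (0, −384, −720).
Then n·(−288, 356, −167) − (−9120) = −7344.
|n| = √(0 + 147456 + 518400) = 816, so the distance is |-7344|/816 = 9.

9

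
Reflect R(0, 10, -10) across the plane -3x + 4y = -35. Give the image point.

(18, -14, -10)

With n = (-3, 4, 0), the signed offset is (n·R − (-35))/|n|² = 75/25 = 3.
R' = R − 2t·n = (0, 10, -10) − 6·(-3, 4, 0) = (18, -14, -10).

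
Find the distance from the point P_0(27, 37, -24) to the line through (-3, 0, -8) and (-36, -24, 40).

A direction vector is d = (-33, -24, 48).
AP = (30, 37, -16); AP·d = -2646, |AP|² = 2525, |d|² = 3969.
distance² = |AP|² − (AP·d)²/|d|² = 2525 − 7001316/3969 = 761, so the distance is √761.

√761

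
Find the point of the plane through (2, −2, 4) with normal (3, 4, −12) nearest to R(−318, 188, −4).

n = (3, 4, −12), |n|² = 169, and n·R − (-50) = -104.
t = -104/169 = -8/13, so the foot is R − t·n = (−318, 188, −4) − (-8/13)·(3, 4, −12) = (−4110/13, 2476/13, −148/13).

(-4110/13, 2476/13, -148/13)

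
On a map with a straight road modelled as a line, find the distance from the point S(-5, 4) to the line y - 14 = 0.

d = |0·(-5) + 1·4 − 14| / √(0 + 1) = |-10|/1 = 10.

10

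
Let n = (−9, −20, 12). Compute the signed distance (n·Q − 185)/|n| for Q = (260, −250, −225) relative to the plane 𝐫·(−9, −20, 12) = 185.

n·Q − 185 = -225.
|n| = 25, so the signed distance is -225/25 = -9.

-9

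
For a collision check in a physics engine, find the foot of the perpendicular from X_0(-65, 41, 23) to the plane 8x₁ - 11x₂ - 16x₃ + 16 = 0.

(-41, 8, -25)

n = (8, -11, -16), |n|² = 441, and n·X_0 − (-16) = -1323.
t = -1323/441 = -3, so the foot is X_0 − t·n = (-65, 41, 23) − (-3)·(8, -11, -16) = (-41, 8, -25).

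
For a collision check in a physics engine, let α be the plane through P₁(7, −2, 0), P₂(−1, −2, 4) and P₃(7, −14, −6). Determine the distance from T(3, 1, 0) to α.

P₁P₂ = (−8, 0, 4) and P₁P₃ = (0, −12, −6), so a normal is n = P₁P₂ × P₁P₃ = (48, −48, 96).
d = |48·3 + (-48)·1 + 96·0 − 432| / √(2304 + 2304 + 9216) = |-336| / (48√6) = 7/√6.

7√6/6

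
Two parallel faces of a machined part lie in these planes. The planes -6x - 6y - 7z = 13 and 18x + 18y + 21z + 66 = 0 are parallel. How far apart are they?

Divide the second equation by -3 to match normals: -6x - 6y - 7z = 22.
Both planes have normal n = (-6, -6, -7), |n| = 11. Any point on the first plane is at distance |22 − 13|/|n| = 9/11 from the second.

9/11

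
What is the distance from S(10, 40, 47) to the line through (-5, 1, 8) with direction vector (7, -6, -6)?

Direction vector d = (7, -6, -6).
AP = (15, 39, 39); AP·d = -363, |AP|² = 3267, |d|² = 121.
distance² = |AP|² − (AP·d)²/|d|² = 3267 − 131769/121 = 2178, so the distance is 33√2.

33√2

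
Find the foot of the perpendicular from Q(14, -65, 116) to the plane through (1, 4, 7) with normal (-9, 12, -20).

The perpendicular from Q has direction n = (-9, 12, -20): r = (14, -65, 116) + t(-9, 12, -20).
Substitute into the plane: n·(Q + tn) = -101 gives -3226 + 625t = -101, so t = 5.
Foot = (14, -65, 116) + 5·(-9, 12, -20) = (-31, -5, 16).

(-31, -5, 16)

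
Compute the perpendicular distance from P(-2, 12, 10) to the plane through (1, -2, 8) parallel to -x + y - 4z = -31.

3√2/2

Parallel planes share the normal n = (-1, 1, -4); since (1, -2, 8) lies on the plane, its equation is -x + y - 4z = -35.
Then n·(-2, 12, 10) - (-35) = 9.
|n| = √(1 + 1 + 16) = 3√2, so the distance is |9|/(3√2) = 3√2/2.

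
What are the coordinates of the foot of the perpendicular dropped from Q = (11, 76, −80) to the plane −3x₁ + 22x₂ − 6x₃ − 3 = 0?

(23, -12, -56)

The perpendicular from Q has direction n = (−3, 22, −6): r = (11, 76, −80) + λ(−3, 22, −6).
Substitute into the plane: n·(Q + λn) = 3 gives 2119 + 529λ = 3, so λ = -4.
Foot = (11, 76, −80) + (-4)·(−3, 22, −6) = (23, −12, −56).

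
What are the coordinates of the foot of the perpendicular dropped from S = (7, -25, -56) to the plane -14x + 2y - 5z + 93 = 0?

n = (-14, 2, -5), |n|² = 225, and n·S − (-93) = 225.
t = 225/225 = 1, so the foot is S − t·n = (7, -25, -56) − 1·(-14, 2, -5) = (21, -27, -51).

(21, -27, -51)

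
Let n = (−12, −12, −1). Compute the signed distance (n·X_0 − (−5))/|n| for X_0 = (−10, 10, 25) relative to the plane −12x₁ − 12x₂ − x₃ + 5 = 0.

-20/17

n·X_0 − (-5) = -20.
|n| = 17, so the signed distance is -20/17.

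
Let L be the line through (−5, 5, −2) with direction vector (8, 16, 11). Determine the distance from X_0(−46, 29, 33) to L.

Direction vector d = (8, 16, 11).
AP = (−41, 24, 35); AP·d = 441, |AP|² = 3482, |d|² = 441.
distance² = |AP|² − (AP·d)²/|d|² = 3482 − 194481/441 = 3041, so the distance is √3041.

√3041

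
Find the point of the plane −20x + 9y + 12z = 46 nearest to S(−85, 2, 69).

(-5, -34, 21)

n = (−20, 9, 12), |n|² = 625, and n·S − 46 = 2500.
t = 2500/625 = 4, so the foot is S − t·n = (−85, 2, 69) − 4·(−20, 9, 12) = (−5, −34, 21).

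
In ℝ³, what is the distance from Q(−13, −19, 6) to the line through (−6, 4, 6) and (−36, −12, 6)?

A direction vector is d = (−30, −16, 0).
AP = (−7, −23, 0), and AP × d = (0, 0, −578).
|AP × d|² = 334084 and |d|² = 1156, so the distance is √(334084/1156) = √289 = 17.

17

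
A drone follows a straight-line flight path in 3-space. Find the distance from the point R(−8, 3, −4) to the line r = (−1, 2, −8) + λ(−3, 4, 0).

Direction vector d = (−3, 4, 0).
AP = (−7, 1, 4), and AP × d = (−16, −12, −25).
|AP × d|² = 1025 and |d|² = 25, so the distance is √(1025/25) = √41.

√41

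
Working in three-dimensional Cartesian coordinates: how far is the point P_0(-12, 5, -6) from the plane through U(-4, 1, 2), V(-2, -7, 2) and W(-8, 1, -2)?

4/√33

UV = (2, -8, 0) and UW = (-4, 0, -4), so a normal is n = UV × UW = (32, 8, -32).
Then n·(-12, 5, -6) - (-184) = 32.
|n| = √(1024 + 64 + 1024) = 8√33, so the distance is |32|/(8√33) = 4/√33.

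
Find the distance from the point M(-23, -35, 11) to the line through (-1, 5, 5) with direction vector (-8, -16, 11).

2√89

Direction vector d = (-8, -16, 11).
AP = (-22, -40, 6), and AP × d = (-344, 194, 32).
|AP × d|² = 156996 and |d|² = 441, so the distance is √(156996/441) = √356 = 2√89.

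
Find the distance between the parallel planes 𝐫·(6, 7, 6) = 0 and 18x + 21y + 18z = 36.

12/11

Divide the second equation by 3 to match normals: 6x + 7y + 6z = 12.
Both planes have normal n = (6, 7, 6), |n| = 11. Any point on the first plane is at distance |12 − 0|/|n| = 12/11 from the second.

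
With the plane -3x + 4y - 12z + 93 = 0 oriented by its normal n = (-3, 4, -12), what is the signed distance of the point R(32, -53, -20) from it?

n·R − (-93) = 25.
|n| = 13, so the signed distance is 25/13.

25/13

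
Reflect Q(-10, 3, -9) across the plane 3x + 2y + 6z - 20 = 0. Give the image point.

(2, 11, 15)

n = (3, 2, 6), |n|² = 49, n·Q − 20 = -98, so t = -98/49 = -2.
Foot F = Q − (-2)·n = (-4, 7, 3); the reflection is 2F − Q = (2, 11, 15).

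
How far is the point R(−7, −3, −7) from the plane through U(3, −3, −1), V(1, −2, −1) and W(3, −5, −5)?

2√6/3

UV = (−2, 1, 0) and UW = (0, −2, −4), so a normal is n = UV × UW = (−4, −8, 4).
Then n·(−7, −3, −7) − 8 = 16.
|n| = √(16 + 64 + 16) = 4√6, so the distance is |16|/(4√6) = 4/√6.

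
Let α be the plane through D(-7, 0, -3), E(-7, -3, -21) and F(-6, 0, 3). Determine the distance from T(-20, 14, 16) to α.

DE = (0, -3, -18) and DF = (1, 0, 6), so a normal is n = DE × DF = (-18, -18, 3).
Then n·(-20, 14, 16) - 117 = 39.
|n| = √(324 + 324 + 9) = 3√73, so the distance is |39|/(3√73) = 13√73/73.

13/√73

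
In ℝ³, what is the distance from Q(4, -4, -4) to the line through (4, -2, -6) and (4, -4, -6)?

A direction vector is d = (0, -2, 0).
AP = (0, -2, 2); AP·d = 4, |AP|² = 8, |d|² = 4.
distance² = |AP|² − (AP·d)²/|d|² = 8 − 16/4 = 4, so the distance is 2.

2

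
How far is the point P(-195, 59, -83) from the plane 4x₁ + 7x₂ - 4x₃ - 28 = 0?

7

d = |4·(-195) + 7·59 + (-4)·(-83) − 28| / √(16 + 49 + 16) = |-63| / 9 = 7.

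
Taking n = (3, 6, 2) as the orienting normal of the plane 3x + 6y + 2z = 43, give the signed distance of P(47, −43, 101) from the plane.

n·P − 43 = 42.
|n| = 7, so the signed distance is 42/7 = 6.

6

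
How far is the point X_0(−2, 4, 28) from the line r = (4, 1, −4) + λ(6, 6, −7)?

3√65

Direction vector d = (6, 6, −7).
AP = (−6, 3, 32), and AP × d = (−213, 150, −54).
|AP × d|² = 70785 and |d|² = 121, so the distance is √(70785/121) = √585 = 3√65.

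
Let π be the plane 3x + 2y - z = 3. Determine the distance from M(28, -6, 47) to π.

n = (3, 2, -1); n·P − 3 = 22; |n| = √14; distance = 22/√14 = 11√14/7.

11√14/7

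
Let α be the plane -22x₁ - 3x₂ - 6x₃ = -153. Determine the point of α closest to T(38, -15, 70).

The perpendicular from T has direction n = (-22, -3, -6): r = (38, -15, 70) + μ(-22, -3, -6).
Substitute into the plane: n·(T + μn) = -153 gives -1211 + 529μ = -153, so μ = 2.
Foot = (38, -15, 70) + 2·(-22, -3, -6) = (-6, -21, 58).

(-6, -21, 58)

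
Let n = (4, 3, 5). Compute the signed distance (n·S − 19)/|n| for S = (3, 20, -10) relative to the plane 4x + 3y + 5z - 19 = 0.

n·S − 19 = 3.
|n| = 5√2, so the signed distance is 3√2/10.

3√2/10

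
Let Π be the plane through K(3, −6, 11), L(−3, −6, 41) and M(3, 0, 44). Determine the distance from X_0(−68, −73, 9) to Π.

KL = (−6, 0, 30) and KM = (0, 6, 33), so a normal is n = KL × KM = (−180, 198, −36).
Then n·(−68, −73, 9) − (−2124) = −414.
|n| = √(32400 + 39204 + 1296) = 270, so the distance is |-414|/270 = 23/15.

23/15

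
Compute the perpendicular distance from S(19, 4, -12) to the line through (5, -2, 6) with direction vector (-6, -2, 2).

Direction vector d = (-6, -2, 2).
AP = (14, 6, -18), and AP × d = (-24, 80, 8).
|AP × d|² = 7040 and |d|² = 44, so the distance is √(7040/44) = √160 = 4√10.

4√10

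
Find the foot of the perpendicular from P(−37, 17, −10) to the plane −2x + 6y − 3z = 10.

(-29, -7, 2)

The perpendicular from P has direction n = (−2, 6, −3): r = (−37, 17, −10) + t(−2, 6, −3).
Substitute into the plane: n·(P + tn) = 10 gives 206 + 49t = 10, so t = -4.
Foot = (−37, 17, −10) + (-4)·(−2, 6, −3) = (−29, −7, 2).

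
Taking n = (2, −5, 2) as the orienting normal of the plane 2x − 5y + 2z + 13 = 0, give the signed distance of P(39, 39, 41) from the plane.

-2√33/3

n·P − (-13) = -22.
|n| = √33, so the signed distance is -2√33/3.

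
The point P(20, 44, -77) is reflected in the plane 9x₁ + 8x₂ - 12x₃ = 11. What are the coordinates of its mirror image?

n = (9, 8, -12), |n|² = 289, n·P − 11 = 1445, so t = 1445/289 = 5.
Foot F = P − 5·n = (-25, 4, -17); the reflection is 2F − P = (-70, -36, 43).

(-70, -36, 43)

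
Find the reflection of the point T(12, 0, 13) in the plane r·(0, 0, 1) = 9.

With n = (0, 0, 1), the signed offset is (n·T − 9)/|n|² = 4/1 = 4.
T' = T − 2t·n = (12, 0, 13) − 8·(0, 0, 1) = (12, 0, 5).

(12, 0, 5)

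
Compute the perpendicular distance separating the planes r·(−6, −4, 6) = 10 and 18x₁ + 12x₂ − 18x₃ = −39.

3√22/44

Divide the second equation by -3 to match normals: −6x₁ − 4x₂ + 6x₃ = 13.
With common normal n = (−6, −4, 6) (|n| = 2√22), the distance is |10 − 13|/|n| = 3/(2√22) = 3√22/44.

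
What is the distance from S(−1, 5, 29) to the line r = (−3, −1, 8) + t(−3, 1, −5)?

Direction vector d = (−3, 1, −5).
AP = (2, 6, 21); AP·d = -105, |AP|² = 481, |d|² = 35.
distance² = |AP|² − (AP·d)²/|d|² = 481 − 11025/35 = 166, so the distance is √166.

√166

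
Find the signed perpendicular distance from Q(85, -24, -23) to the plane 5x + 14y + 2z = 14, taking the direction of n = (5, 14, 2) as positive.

29/15

n·Q − 14 = 29.
|n| = 15, so the signed distance is 29/15.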